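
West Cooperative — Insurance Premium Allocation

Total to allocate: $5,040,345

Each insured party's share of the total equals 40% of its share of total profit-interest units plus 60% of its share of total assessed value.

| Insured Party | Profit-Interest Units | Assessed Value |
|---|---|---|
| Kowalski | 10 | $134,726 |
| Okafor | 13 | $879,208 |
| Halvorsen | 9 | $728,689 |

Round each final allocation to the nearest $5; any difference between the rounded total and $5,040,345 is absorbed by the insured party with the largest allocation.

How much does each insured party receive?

Totals — profit-interest units 32, assessed value 1,742,623.
Combined weights (40% profit-interest units + 60% assessed value): Kowalski 0.1714; Okafor 0.4652; Halvorsen 0.3634.
Unrounded shares: Kowalski 863,851.19; Okafor 2,344,863.42; Halvorsen 1,831,630.39.
After rounding ($5): Kowalski $863,850; Okafor $2,344,865; Halvorsen $1,831,630. Sum = $5,040,345.
Sum already equals the total — no adjustment.

Kowalski: $863,850 | Okafor: $2,344,865 | Halvorsen: $1,831,630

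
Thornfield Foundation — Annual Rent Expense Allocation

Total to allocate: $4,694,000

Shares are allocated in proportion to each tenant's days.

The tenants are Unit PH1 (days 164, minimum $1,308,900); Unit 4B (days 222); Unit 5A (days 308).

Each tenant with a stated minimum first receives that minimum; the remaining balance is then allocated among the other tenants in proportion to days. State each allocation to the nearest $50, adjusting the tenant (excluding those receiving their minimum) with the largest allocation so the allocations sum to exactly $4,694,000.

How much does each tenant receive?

Unit PH1: $1,308,900 · Unit 4B: $1,417,900 · Unit 5A: $1,967,200

Fund the minimums — Unit PH1 $1,308,900. Residual $3,385,100.
Residual split over remaining days 530: Unit 4B 1,417,909.81 → $1,417,900; Unit 5A 1,967,190.19 → $1,967,200.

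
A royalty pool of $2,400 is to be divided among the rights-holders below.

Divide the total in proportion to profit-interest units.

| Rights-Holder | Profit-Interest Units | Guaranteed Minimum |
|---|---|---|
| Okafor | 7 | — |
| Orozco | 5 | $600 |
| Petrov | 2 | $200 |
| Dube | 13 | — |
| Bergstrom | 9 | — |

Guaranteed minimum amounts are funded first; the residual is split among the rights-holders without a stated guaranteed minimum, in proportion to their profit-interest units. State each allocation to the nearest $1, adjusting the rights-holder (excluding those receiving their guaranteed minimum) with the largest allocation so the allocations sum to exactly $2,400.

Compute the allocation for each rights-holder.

Okafor: $386; Orozco: $600; Petrov: $200; Dube: $717; Bergstrom: $497

Fund the minimums — Orozco $600; Petrov $200. Residual $1,600.
Residual split over remaining profit-interest units 29: Okafor 386.21 → $386; Dube 717.24 → $717; Bergstrom 496.55 → $497.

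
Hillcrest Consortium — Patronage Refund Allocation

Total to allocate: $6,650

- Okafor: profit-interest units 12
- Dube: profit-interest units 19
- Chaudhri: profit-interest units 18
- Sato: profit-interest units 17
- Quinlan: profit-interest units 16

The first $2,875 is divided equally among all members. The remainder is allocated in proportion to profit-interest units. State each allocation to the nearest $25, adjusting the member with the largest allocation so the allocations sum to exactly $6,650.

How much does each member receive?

Okafor: $1,125; Dube: $1,475; Chaudhri: $1,400; Sato: $1,350; Quinlan: $1,300

Equal tier: $2,875 ÷ 5 = $575 apiece.
Remainder $3,775 by profit-interest units (total 82): Okafor 552.44 → $550; Dube 874.70 → $875; Chaudhri 828.66 → $825; Sato 782.62 → $775; Quinlan 736.59 → $725.
Rounding difference +$25 on remainder applied to Dube.
Totals: Okafor $575 + $550 = $1,125; Dube $575 + $900 = $1,475; Chaudhri $575 + $825 = $1,400; Sato $575 + $775 = $1,350; Quinlan $575 + $725 = $1,300.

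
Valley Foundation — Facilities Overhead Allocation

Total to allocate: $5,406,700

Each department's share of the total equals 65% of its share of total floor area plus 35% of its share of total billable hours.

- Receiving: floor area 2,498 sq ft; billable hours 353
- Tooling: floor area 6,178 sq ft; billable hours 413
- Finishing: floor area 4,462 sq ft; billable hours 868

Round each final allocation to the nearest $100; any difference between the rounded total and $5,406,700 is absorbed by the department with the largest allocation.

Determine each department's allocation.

Totals — floor area 13,138, billable hours 1,634.
Blended shares (65% floor area + 35% billable hours): Receiving 0.1992; Tooling 0.3941; Finishing 0.4067.
Proportional shares: Receiving 1,077,014.97; Tooling 2,130,884.51; Finishing 2,198,800.52.
Rounded to nearest $100: Receiving $1,077,000; Tooling $2,130,900; Finishing $2,198,800. Sum = $5,406,700.
No rounding difference to absorb.

Receiving: $1,077,000 · Tooling: $2,130,900 · Finishing: $2,198,800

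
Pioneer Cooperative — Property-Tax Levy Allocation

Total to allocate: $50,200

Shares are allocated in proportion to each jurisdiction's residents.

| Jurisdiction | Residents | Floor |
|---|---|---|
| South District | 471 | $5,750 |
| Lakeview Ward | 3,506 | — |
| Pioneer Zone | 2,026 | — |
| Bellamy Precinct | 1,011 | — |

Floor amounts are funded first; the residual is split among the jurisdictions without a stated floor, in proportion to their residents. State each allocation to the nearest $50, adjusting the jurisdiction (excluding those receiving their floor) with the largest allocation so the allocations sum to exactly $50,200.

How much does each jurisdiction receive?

South District: $5,750 | Lakeview Ward: $23,850 | Pioneer Zone: $13,750 | Bellamy Precinct: $6,850

Minimums first: South District $5,750. Balance $44,450.
Balance split over remaining residents 6,543: Lakeview Ward 23,818.08 → $23,800; Pioneer Zone 13,763.67 → $13,750; Bellamy Precinct 6,868.25 → $6,850.
Rounding difference +$50 applied to Lakeview Ward → $23,850.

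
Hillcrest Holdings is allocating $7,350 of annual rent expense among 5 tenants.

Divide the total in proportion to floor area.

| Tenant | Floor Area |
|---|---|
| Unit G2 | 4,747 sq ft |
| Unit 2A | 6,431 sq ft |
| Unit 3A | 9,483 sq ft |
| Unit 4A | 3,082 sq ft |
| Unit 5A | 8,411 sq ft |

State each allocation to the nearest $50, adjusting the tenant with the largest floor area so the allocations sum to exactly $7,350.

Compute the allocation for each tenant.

Unit G2: $1,100; Unit 2A: $1,450; Unit 3A: $2,200; Unit 4A: $700; Unit 5A: $1,900

Combined floor area = 4,747 + 6,431 + 9,483 + 3,082 + 8,411 = 32,154.
Raw shares: Unit G2 1,085.10; Unit 2A 1,470.05; Unit 3A 2,167.69; Unit 4A 704.51; Unit 5A 1,922.65.
After rounding ($50): Unit G2 $1,100; Unit 2A $1,450; Unit 3A $2,150; Unit 4A $700; Unit 5A $1,900. Sum = $7,300.
Difference $7,350 − $7,300 = +$50 applied to largest floor area (Unit 3A): Unit 3A becomes $2,200.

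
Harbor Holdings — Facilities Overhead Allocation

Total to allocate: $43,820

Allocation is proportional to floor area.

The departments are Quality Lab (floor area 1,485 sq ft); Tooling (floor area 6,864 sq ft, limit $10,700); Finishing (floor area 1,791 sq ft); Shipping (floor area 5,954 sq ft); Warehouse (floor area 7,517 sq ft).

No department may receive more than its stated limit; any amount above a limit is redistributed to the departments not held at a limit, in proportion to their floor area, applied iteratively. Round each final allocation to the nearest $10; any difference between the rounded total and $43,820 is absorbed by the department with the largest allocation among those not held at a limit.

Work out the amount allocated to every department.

Combined floor area = 23,611.
Unconstrained shares: Quality Lab 2,756.03; Tooling 12,739.00; Finishing 3,323.94; Shipping 11,050.12; Warehouse 13,950.91.
Held at cap: Tooling ($10,700); balance $33,120 reallocated over remaining floor area 16,747.
Shares after redistribution: Quality Lab 2,936.84 → $2,940; Finishing 3,542.00 → $3,540; Shipping 11,775.03 → $11,780; Warehouse 14,866.13 → $14,870.
Rounding difference −$10 applied to Warehouse → $14,860.

Quality Lab: $2,940; Tooling: $10,700; Finishing: $3,540; Shipping: $11,780; Warehouse: $14,860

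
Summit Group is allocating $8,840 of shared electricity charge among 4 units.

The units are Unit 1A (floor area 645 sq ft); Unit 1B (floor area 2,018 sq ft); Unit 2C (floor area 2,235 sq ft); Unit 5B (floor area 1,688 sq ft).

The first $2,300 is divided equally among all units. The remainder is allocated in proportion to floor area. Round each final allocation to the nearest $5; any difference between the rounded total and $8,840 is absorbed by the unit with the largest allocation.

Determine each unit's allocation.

Unit 1A: $1,215 · Unit 1B: $2,580 · Unit 2C: $2,795 · Unit 5B: $2,250

First tranche $2,300 split equally: $575 each.
Remainder $6,540 by floor area (total 6,586): Unit 1A 640.49 → $640; Unit 1B 2,003.91 → $2,005; Unit 2C 2,219.39 → $2,220; Unit 5B 1,676.21 → $1,675.
Totals: Unit 1A $575 + $640 = $1,215; Unit 1B $575 + $2,005 = $2,580; Unit 2C $575 + $2,220 = $2,795; Unit 5B $575 + $1,675 = $2,250.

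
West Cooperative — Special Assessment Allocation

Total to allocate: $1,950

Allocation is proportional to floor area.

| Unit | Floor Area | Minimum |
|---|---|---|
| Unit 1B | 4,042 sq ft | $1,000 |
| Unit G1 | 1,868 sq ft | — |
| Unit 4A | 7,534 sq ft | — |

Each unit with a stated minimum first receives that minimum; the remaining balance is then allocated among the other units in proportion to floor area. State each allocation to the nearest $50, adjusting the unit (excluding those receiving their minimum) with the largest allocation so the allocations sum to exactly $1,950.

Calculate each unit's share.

Minimums first: Unit 1B $1,000. Residual $950.
Residual split over remaining floor area 9,402: Unit G1 188.75 → $200; Unit 4A 761.25 → $750.

Unit 1B: $1,000 | Unit G1: $200 | Unit 4A: $750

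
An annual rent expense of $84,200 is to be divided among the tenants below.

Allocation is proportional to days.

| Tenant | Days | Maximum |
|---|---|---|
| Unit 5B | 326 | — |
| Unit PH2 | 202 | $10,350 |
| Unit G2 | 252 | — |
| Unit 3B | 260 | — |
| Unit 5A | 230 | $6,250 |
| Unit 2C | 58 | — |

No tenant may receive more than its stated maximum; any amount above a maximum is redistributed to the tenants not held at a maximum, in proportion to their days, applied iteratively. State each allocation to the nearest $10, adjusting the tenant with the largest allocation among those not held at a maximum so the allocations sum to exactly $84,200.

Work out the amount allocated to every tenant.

Days total: 1,328.
Pro-rata shares before constraints: Unit 5B 20,669.58; Unit PH2 12,807.53; Unit G2 15,977.71; Unit 3B 16,484.94; Unit 5A 14,582.83; Unit 2C 3,677.41.
Cap binds for Unit PH2 ($10,350), Unit 5A ($6,250); residual $67,600 reallocated over remaining days 896.
Redistributed shares: Unit 5B 24,595.54 → $24,600; Unit G2 19,012.50 → $19,010; Unit 3B 19,616.07 → $19,620; Unit 2C 4,375.89 → $4,380.
Rounding difference −$10 applied to Unit 5B → $24,590.

Unit 5B: $24,590 | Unit PH2: $10,350 | Unit G2: $19,010 | Unit 3B: $19,620 | Unit 5A: $6,250 | Unit 2C: $4,380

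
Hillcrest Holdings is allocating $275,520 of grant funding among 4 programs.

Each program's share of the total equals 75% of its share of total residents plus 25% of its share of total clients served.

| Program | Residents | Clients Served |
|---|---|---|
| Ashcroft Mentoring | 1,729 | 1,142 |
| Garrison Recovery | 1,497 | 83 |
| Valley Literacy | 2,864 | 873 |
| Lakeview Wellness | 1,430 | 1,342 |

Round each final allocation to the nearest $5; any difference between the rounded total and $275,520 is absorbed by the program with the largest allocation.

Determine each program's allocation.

Totals — residents 7,520, clients served 3,440.
Combined weights (75% residents + 25% clients served): Ashcroft Mentoring 0.2554; Garrison Recovery 0.1553; Valley Literacy 0.3491; Lakeview Wellness 0.2401.
Raw shares: Ashcroft Mentoring 70,377.27; Garrison Recovery 42,797.58; Valley Literacy 96,179.37; Lakeview Wellness 66,165.78.
At nearest $5: Ashcroft Mentoring $70,375; Garrison Recovery $42,800; Valley Literacy $96,180; Lakeview Wellness $66,165. Sum = $275,520.
Rounded total matches; no reconciliation needed.

Ashcroft Mentoring: $70,375 | Garrison Recovery: $42,800 | Valley Literacy: $96,180 | Lakeview Wellness: $66,165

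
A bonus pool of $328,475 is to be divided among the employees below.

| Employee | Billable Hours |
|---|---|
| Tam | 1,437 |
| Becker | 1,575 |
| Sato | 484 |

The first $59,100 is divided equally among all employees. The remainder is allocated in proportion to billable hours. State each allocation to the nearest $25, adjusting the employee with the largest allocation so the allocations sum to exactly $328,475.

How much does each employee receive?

Tam: $130,425 | Becker: $141,050 | Sato: $57,000

First tranche $59,100 split equally: $19,700 each.
Remainder $269,375 by billable hours (total 3,496): Tam 110,724.22 → $110,725; Becker 121,357.44 → $121,350; Sato 37,293.34 → $37,300.
Totals: Tam $19,700 + $110,725 = $130,425; Becker $19,700 + $121,350 = $141,050; Sato $19,700 + $37,300 = $57,000.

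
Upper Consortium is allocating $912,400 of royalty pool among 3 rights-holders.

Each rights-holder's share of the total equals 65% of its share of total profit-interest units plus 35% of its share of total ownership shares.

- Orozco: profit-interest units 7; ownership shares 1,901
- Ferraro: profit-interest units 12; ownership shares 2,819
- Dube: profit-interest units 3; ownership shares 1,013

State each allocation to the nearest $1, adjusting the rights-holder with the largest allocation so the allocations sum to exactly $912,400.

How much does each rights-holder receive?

Orozco: $294,591 · Ferraro: $480,511 · Dube: $137,298

Profit-interest units total 22; ownership shares total 5,733.
Blended shares (65% profit-interest units + 35% ownership shares): Orozco 0.3229; Ferraro 0.5266; Dube 0.1505.
Unrounded shares: Orozco 294,590.56; Ferraro 480,511.42; Dube 137,298.02.
At nearest $1: Orozco $294,591; Ferraro $480,511; Dube $137,298. Sum = $912,400.
No rounding difference to absorb.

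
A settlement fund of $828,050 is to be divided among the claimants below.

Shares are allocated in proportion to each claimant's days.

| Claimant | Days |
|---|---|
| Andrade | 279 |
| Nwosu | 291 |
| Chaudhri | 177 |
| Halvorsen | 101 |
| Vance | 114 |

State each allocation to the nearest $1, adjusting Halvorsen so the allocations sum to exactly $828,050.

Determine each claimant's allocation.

Andrade: $240,152 · Nwosu: $250,481 · Chaudhri: $152,354 · Halvorsen: $86,936 · Vance: $98,127

Total days = 962.
Proportional shares: Andrade 279/962 × $828,050 = 240,151.72; Nwosu 291/962 × $828,050 = 250,480.82; Chaudhri 177/962 × $828,050 = 152,354.31; Halvorsen 101/962 × $828,050 = 86,936.64; Vance 114/962 × $828,050 = 98,126.51.
Rounded to nearest $1: Andrade $240,152; Nwosu $250,481; Chaudhri $152,354; Halvorsen $86,937; Vance $98,127. Sum = $828,051.
Difference $828,050 − $828,051 = −$1 applied to Halvorsen: Halvorsen becomes $86,936.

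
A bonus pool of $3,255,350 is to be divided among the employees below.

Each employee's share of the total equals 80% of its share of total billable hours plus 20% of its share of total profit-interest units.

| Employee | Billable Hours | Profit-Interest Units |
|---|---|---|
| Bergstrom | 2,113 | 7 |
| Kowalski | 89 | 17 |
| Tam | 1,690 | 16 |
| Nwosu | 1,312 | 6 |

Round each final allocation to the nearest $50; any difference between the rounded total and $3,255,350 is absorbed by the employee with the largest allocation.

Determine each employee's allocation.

Totals — billable hours 5,204, profit-interest units 46.
Combined weights (80% billable hours + 20% profit-interest units): Bergstrom 0.3553; Kowalski 0.0876; Tam 0.3294; Nwosu 0.2278.
Pro-rata amounts: Bergstrom 1,156,501.63; Kowalski 285,151.82; Tam 1,072,199.56; Nwosu 741,496.99.
At nearest $50: Bergstrom $1,156,500; Kowalski $285,150; Tam $1,072,200; Nwosu $741,500. Sum = $3,255,350.
Rounded total matches; no reconciliation needed.

Bergstrom: $1,156,500 | Kowalski: $285,150 | Tam: $1,072,200 | Nwosu: $741,500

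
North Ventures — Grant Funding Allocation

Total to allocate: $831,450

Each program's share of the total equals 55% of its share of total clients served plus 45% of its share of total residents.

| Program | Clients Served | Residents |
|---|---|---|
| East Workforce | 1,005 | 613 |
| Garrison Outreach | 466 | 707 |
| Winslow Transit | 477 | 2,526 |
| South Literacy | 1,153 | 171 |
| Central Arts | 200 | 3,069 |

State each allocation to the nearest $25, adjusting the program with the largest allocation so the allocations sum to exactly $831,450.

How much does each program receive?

Totals — clients served 3,301, residents 7,086.
Combined weights (55% clients served + 45% residents): East Workforce 0.2064; Garrison Outreach 0.1225; Winslow Transit 0.2399; South Literacy 0.2030; Central Arts 0.2282.
Proportional shares: East Workforce 171,593.10; Garrison Outreach 101,887.15; Winslow Transit 199,457.22; South Literacy 168,757.65; Central Arts 189,754.87.
Rounded to nearest $25: East Workforce $171,600; Garrison Outreach $101,875; Winslow Transit $199,450; South Literacy $168,750; Central Arts $189,750. Sum = $831,425.
Difference $831,450 − $831,425 = +$25 applied to largest allocation (Winslow Transit): Winslow Transit becomes $199,475.

East Workforce: $171,600 · Garrison Outreach: $101,875 · Winslow Transit: $199,475 · South Literacy: $168,750 · Central Arts: $189,750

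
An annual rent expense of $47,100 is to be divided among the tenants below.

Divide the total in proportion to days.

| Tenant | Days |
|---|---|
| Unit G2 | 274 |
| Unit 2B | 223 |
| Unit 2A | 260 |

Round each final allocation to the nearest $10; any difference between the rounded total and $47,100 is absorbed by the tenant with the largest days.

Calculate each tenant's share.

Unit G2: $17,050 · Unit 2B: $13,870 · Unit 2A: $16,180

Combined days = 274 + 223 + 260 = 757.
Raw shares: Unit G2 17,048.08; Unit 2B 13,874.90; Unit 2A 16,177.01.
After rounding ($10): Unit G2 $17,050; Unit 2B $13,870; Unit 2A $16,180. Sum = $47,100.
No rounding difference to absorb.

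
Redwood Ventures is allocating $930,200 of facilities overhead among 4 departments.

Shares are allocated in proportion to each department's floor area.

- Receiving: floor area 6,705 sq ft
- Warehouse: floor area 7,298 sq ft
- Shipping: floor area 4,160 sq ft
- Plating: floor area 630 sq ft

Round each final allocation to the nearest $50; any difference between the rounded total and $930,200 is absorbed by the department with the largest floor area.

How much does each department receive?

Receiving: $331,900 · Warehouse: $361,200 · Shipping: $205,900 · Plating: $31,200

Floor area total: 18,793.
Raw shares: Receiving 6,705/18,793 × $930,200 = 331,878.41; Warehouse 7,298/18,793 × $930,200 = 361,230.22; Shipping 4,160/18,793 × $930,200 = 205,908.16; Plating 630/18,793 × $930,200 = 31,183.21.
At nearest $50: Receiving $331,900; Warehouse $361,250; Shipping $205,900; Plating $31,200. Sum = $930,250.
Difference $930,200 − $930,250 = −$50 applied to largest floor area (Warehouse): Warehouse becomes $361,200.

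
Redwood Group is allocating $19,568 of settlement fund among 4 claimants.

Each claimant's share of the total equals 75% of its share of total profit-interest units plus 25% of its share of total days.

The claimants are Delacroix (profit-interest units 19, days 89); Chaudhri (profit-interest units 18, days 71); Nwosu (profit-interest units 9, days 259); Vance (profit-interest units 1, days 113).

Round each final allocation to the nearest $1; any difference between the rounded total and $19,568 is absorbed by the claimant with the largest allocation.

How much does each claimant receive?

Delacroix: $6,752; Chaudhri: $6,273; Nwosu: $5,192; Vance: $1,351

Totals — profit-interest units 47, days 532.
Blended shares (75% profit-interest units + 25% days): Delacroix 0.3450; Chaudhri 0.3206; Nwosu 0.2653; Vance 0.0691.
Raw shares: Delacroix 6,751.25; Chaudhri 6,273.48; Nwosu 5,191.93; Vance 1,351.35.
At nearest $1: Delacroix $6,751; Chaudhri $6,273; Nwosu $5,192; Vance $1,351. Sum = $19,567.
Difference $19,568 − $19,567 = +$1 applied to largest allocation (Delacroix): Delacroix becomes $6,752.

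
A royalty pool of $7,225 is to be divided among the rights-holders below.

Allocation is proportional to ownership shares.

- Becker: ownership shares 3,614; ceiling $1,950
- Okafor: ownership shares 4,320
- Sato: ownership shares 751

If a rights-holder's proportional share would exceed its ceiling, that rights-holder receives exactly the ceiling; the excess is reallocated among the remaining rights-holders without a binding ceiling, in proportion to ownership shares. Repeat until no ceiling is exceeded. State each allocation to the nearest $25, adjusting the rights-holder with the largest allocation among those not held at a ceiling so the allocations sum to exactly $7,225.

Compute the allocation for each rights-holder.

Sum of ownership shares: 8,685.
Unconstrained shares: Becker 3,006.47; Okafor 3,593.78; Sato 624.75.
Capped: Becker ($1,950); residual $5,275 reallocated over remaining ownership shares 5,071.
Shares after redistribution: Okafor 4,493.79 → $4,500; Sato 781.21 → $775.

Becker: $1,950 · Okafor: $4,500 · Sato: $775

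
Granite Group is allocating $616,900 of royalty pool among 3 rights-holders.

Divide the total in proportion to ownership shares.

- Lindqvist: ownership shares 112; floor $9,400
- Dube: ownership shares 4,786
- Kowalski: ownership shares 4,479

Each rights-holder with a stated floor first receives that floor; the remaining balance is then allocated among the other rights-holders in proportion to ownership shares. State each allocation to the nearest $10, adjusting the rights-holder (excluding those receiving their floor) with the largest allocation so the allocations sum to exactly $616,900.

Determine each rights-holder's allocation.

Lindqvist: $9,400 | Dube: $313,810 | Kowalski: $293,690

Guaranteed amounts: Lindqvist $9,400. Remaining pool $607,500.
Remaining pool split over remaining ownership shares 9,265: Dube 313,814.89 → $313,810; Kowalski 293,685.11 → $293,690.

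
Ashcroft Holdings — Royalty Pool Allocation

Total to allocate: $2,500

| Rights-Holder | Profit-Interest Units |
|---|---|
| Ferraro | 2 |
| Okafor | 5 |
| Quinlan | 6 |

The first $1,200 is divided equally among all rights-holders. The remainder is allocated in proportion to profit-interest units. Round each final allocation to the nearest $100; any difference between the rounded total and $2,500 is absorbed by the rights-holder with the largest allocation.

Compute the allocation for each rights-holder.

First tranche $1,200 split equally: $400 each.
Remainder $1,300 by profit-interest units (total 13): Ferraro 200.00 → $200; Okafor 500.00 → $500; Quinlan 600.00 → $600.
Totals: Ferraro $400 + $200 = $600; Okafor $400 + $500 = $900; Quinlan $400 + $600 = $1,000.

Ferraro: $600 · Okafor: $900 · Quinlan: $1,000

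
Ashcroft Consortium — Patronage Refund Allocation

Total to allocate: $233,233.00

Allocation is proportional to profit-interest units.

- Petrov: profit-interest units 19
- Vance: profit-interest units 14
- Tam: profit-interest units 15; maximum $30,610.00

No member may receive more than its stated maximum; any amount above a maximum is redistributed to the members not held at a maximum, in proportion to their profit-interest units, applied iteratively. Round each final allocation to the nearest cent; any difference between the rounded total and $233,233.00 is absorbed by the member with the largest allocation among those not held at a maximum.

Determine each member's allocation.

Sum of profit-interest units: 48.
Pro-rata shares before constraints: Petrov 92,321.3958; Vance 68,026.2917; Tam 72,885.3125.
Capped: Tam ($30,610.00); remaining pool $202,623.00 reallocated over remaining profit-interest units 33.
Remaining shares: Petrov 116,661.7273 → $116,661.73; Vance 85,961.2727 → $85,961.27.

Petrov: $116,661.73 · Vance: $85,961.27 · Tam: $30,610.00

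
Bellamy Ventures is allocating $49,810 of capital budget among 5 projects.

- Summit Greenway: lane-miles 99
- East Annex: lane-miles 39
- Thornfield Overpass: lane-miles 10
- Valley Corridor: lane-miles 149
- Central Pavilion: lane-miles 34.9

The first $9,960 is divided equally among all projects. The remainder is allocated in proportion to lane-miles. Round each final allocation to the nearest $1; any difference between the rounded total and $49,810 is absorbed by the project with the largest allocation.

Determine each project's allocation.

Summit Greenway: $13,879; East Annex: $6,675; Thornfield Overpass: $3,193; Valley Corridor: $19,881; Central Pavilion: $6,182

Equal tier: $9,960 ÷ 5 = $1,992 apiece.
Remainder $39,850 by lane-miles (total 331.9): Summit Greenway 11,886.56 → $11,887; East Annex 4,682.59 → $4,683; Thornfield Overpass 1,200.66 → $1,201; Valley Corridor 17,889.88 → $17,890; Central Pavilion 4,190.31 → $4,190.
Rounding difference −$1 on remainder applied to Valley Corridor.
Totals: Summit Greenway $1,992 + $11,887 = $13,879; East Annex $1,992 + $4,683 = $6,675; Thornfield Overpass $1,992 + $1,201 = $3,193; Valley Corridor $1,992 + $17,889 = $19,881; Central Pavilion $1,992 + $4,190 = $6,182.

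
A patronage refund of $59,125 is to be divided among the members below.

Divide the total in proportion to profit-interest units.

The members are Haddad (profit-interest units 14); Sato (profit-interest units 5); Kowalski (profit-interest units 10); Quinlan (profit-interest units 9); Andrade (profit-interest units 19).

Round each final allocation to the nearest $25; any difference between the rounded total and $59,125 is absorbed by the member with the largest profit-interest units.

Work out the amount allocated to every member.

Haddad: $14,525 · Sato: $5,175 · Kowalski: $10,375 · Quinlan: $9,325 · Andrade: $19,725

Total profit-interest units = 57.
Raw shares: Haddad 14/57 × $59,125 = 14,521.93; Sato 5/57 × $59,125 = 5,186.40; Kowalski 10/57 × $59,125 = 10,372.81; Quinlan 9/57 × $59,125 = 9,335.53; Andrade 19/57 × $59,125 = 19,708.33.
Rounded to nearest $25: Haddad $14,525; Sato $5,175; Kowalski $10,375; Quinlan $9,325; Andrade $19,700. Sum = $59,100.
Difference $59,125 − $59,100 = +$25 applied to largest profit-interest units (Andrade): Andrade becomes $19,725.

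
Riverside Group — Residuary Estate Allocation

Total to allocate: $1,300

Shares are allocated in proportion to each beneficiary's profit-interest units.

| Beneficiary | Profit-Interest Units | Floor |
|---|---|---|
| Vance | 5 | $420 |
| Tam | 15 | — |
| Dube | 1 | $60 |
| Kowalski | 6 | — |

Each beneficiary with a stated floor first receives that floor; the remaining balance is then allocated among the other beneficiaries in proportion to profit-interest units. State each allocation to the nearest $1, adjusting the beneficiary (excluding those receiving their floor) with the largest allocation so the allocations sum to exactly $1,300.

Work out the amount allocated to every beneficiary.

Guaranteed amounts: Vance $420; Dube $60. Balance $820.
Balance split over remaining profit-interest units 21: Tam 585.71 → $586; Kowalski 234.29 → $234.

Vance: $420; Tam: $586; Dube: $60; Kowalski: $234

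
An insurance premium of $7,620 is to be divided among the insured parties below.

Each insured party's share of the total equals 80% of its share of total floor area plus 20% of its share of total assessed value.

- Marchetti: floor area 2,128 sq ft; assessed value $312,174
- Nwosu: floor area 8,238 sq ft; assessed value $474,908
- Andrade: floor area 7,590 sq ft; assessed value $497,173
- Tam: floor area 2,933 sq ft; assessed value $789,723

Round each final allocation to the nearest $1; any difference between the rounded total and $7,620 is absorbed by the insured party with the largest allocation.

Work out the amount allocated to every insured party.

Marchetti: $850 · Nwosu: $2,754 · Andrade: $2,580 · Tam: $1,436

Totals — floor area 20,889, assessed value 2,073,978.
Blended shares (80% floor area + 20% assessed value): Marchetti 0.1116; Nwosu 0.3613; Andrade 0.3386; Tam 0.1885.
Raw shares: Marchetti 850.40; Nwosu 2,753.05; Andrade 2,580.31; Tam 1,436.24.
Rounded to nearest $1: Marchetti $850; Nwosu $2,753; Andrade $2,580; Tam $1,436. Sum = $7,619.
Difference $7,620 − $7,619 = +$1 applied to largest allocation (Nwosu): Nwosu becomes $2,754.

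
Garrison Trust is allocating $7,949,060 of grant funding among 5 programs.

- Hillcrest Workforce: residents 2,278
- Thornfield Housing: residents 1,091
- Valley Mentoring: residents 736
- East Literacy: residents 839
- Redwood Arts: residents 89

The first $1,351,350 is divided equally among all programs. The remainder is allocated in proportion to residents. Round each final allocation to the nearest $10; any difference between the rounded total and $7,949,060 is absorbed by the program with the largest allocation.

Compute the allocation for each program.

$1,351,350 shared equally gives $270,270 per program.
Remainder $6,597,710 by residents (total 5,033): Hillcrest Workforce 2,986,207.71 → $2,986,210; Thornfield Housing 1,430,181.13 → $1,430,180; Valley Mentoring 964,815.13 → $964,820; East Literacy 1,099,836.82 → $1,099,840; Redwood Arts 116,669.22 → $116,670.
Rounding difference −$10 on remainder applied to Hillcrest Workforce.
Totals: Hillcrest Workforce $270,270 + $2,986,200 = $3,256,470; Thornfield Housing $270,270 + $1,430,180 = $1,700,450; Valley Mentoring $270,270 + $964,820 = $1,235,090; East Literacy $270,270 + $1,099,840 = $1,370,110; Redwood Arts $270,270 + $116,670 = $386,940.

Hillcrest Workforce: $3,256,470; Thornfield Housing: $1,700,450; Valley Mentoring: $1,235,090; East Literacy: $1,370,110; Redwood Arts: $386,940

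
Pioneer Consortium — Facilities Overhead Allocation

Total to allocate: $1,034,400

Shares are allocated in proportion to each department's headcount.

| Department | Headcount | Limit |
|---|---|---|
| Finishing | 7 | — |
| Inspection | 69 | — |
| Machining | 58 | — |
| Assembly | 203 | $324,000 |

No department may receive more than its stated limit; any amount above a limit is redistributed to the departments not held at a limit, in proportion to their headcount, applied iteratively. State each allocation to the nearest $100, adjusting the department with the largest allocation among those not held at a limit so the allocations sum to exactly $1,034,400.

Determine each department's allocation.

Total headcount = 337.
Unconstrained shares: Finishing 21,486.05; Inspection 211,791.10; Machining 178,027.30; Assembly 623,095.55.
Held at cap: Assembly ($324,000); remaining pool $710,400 reallocated over remaining headcount 134.
Shares after redistribution: Finishing 37,110.45 → $37,100; Inspection 365,802.99 → $365,800; Machining 307,486.57 → $307,500.

Finishing: $37,100 | Inspection: $365,800 | Machining: $307,500 | Assembly: $324,000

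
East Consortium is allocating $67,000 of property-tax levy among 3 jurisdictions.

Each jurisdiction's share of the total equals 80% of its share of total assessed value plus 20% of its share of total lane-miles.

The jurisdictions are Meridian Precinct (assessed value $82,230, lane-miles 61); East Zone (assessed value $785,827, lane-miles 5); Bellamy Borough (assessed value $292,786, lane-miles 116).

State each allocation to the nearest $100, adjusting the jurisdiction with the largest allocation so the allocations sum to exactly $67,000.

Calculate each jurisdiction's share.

Meridian Precinct: $8,300 | East Zone: $36,600 | Bellamy Borough: $22,100

Assessed value total 1,160,843; lane-miles total 182.
Combined weights (80% assessed value + 20% lane-miles): Meridian Precinct 0.1237; East Zone 0.5471; Bellamy Borough 0.3292.
Pro-rata amounts: Meridian Precinct 8,288.04; East Zone 36,652.39; Bellamy Borough 22,059.57.
After rounding ($100): Meridian Precinct $8,300; East Zone $36,700; Bellamy Borough $22,100. Sum = $67,100.
Difference $67,000 − $67,100 = −$100 applied to largest allocation (East Zone): East Zone becomes $36,600.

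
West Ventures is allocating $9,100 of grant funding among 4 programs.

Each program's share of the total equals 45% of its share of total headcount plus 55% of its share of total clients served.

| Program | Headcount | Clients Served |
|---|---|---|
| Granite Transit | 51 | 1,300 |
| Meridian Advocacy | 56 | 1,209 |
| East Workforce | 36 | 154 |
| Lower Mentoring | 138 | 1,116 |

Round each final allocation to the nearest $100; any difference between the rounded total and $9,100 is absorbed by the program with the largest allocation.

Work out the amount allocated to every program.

Granite Transit: $2,500 · Meridian Advocacy: $2,400 · East Workforce: $700 · Lower Mentoring: $3,500

Totals — headcount 281, clients served 3,779.
Composite weights (45% headcount + 55% clients served): Granite Transit 0.2709; Meridian Advocacy 0.2656; East Workforce 0.0801; Lower Mentoring 0.3834.
Proportional shares: Granite Transit 2,464.97; Meridian Advocacy 2,417.31; East Workforce 728.59; Lower Mentoring 3,489.13.
Rounded to nearest $100: Granite Transit $2,500; Meridian Advocacy $2,400; East Workforce $700; Lower Mentoring $3,500. Sum = $9,100.
No rounding difference to absorb.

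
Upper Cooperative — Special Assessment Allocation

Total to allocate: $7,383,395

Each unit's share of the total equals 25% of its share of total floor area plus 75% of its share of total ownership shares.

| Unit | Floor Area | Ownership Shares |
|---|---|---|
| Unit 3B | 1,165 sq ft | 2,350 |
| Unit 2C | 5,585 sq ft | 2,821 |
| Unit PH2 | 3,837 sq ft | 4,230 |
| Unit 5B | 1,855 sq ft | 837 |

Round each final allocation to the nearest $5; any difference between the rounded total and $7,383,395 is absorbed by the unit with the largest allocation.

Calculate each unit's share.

Unit 3B: $1,443,905; Unit 2C: $2,354,395; Unit PH2: $2,857,175; Unit 5B: $727,920

Totals — floor area 12,442, ownership shares 10,238.
Blended shares (25% floor area + 75% ownership shares): Unit 3B 0.1956; Unit 2C 0.3189; Unit PH2 0.3870; Unit 5B 0.0986.
Unrounded shares: Unit 3B 1,443,906.92; Unit 2C 2,354,396.90; Unit PH2 2,857,172.37; Unit 5B 727,918.82.
After rounding ($5): Unit 3B $1,443,905; Unit 2C $2,354,395; Unit PH2 $2,857,170; Unit 5B $727,920. Sum = $7,383,390.
Difference $7,383,395 − $7,383,390 = +$5 applied to largest allocation (Unit PH2): Unit PH2 becomes $2,857,175.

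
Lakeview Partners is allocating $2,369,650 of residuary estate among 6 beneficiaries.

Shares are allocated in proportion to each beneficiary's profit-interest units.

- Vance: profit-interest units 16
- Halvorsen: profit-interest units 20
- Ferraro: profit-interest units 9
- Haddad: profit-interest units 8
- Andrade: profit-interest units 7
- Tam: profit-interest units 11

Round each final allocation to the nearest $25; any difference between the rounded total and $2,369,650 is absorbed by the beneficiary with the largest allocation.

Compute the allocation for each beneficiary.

Profit-interest units total: 71.
Raw shares: Vance 16/71 × $2,369,650 = 534,005.63; Halvorsen 20/71 × $2,369,650 = 667,507.04; Ferraro 9/71 × $2,369,650 = 300,378.17; Haddad 8/71 × $2,369,650 = 267,002.82; Andrade 7/71 × $2,369,650 = 233,627.46; Tam 11/71 × $2,369,650 = 367,128.87.
After rounding ($25): Vance $534,000; Halvorsen $667,500; Ferraro $300,375; Haddad $267,000; Andrade $233,625; Tam $367,125. Sum = $2,369,625.
Difference $2,369,650 − $2,369,625 = +$25 applied to largest allocation (Halvorsen): Halvorsen becomes $667,525.

Vance: $534,000 | Halvorsen: $667,525 | Ferraro: $300,375 | Haddad: $267,000 | Andrade: $233,625 | Tam: $367,125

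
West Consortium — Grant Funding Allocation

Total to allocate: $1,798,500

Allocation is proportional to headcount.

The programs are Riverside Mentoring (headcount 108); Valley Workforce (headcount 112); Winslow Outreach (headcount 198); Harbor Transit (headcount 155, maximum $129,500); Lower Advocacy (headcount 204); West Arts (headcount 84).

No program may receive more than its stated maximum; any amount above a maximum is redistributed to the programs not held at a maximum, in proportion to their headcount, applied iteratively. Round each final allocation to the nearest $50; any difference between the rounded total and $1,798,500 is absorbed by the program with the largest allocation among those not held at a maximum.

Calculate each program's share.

Riverside Mentoring: $255,300 · Valley Workforce: $264,750 · Winslow Outreach: $468,100 · Harbor Transit: $129,500 · Lower Advocacy: $482,250 · West Arts: $198,600

Combined headcount = 861.
Pro-rata shares before constraints: Riverside Mentoring 225,595.82; Valley Workforce 233,951.22; Winslow Outreach 413,592.33; Harbor Transit 323,771.78; Lower Advocacy 426,125.44; West Arts 175,463.41.
Cap binds for Harbor Transit ($129,500); balance $1,669,000 reallocated over remaining headcount 706.
Shares after redistribution: Riverside Mentoring 255,314.45 → $255,300; Valley Workforce 264,770.54 → $264,750; Winslow Outreach 468,076.49 → $468,100; Lower Advocacy 482,260.62 → $482,250; West Arts 198,577.90 → $198,600.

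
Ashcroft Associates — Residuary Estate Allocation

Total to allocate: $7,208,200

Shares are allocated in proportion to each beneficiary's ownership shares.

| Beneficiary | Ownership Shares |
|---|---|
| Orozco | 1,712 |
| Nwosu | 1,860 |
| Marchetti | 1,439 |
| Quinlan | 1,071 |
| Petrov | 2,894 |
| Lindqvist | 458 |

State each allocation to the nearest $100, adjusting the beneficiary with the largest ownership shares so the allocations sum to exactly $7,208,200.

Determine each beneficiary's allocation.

Ownership shares total: 1,712 + 1,860 + 1,439 + 1,071 + 2,894 + 458 = 9,434.
Proportional shares: Orozco 1,308,081.24; Nwosu 1,421,163.03; Marchetti 1,099,491.18; Quinlan 818,314.84; Petrov 2,211,207.42; Lindqvist 349,942.29.
Rounded to nearest $100: Orozco $1,308,100; Nwosu $1,421,200; Marchetti $1,099,500; Quinlan $818,300; Petrov $2,211,200; Lindqvist $349,900. Sum = $7,208,200.
No rounding difference to absorb.

Orozco: $1,308,100 | Nwosu: $1,421,200 | Marchetti: $1,099,500 | Quinlan: $818,300 | Petrov: $2,211,200 | Lindqvist: $349,900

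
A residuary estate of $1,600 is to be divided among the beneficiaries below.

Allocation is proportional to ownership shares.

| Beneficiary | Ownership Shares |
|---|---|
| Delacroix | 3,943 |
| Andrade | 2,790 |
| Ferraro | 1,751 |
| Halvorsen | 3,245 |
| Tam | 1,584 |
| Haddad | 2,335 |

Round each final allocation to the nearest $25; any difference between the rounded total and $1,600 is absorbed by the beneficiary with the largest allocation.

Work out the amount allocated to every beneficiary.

Delacroix: $425 | Andrade: $275 | Ferraro: $175 | Halvorsen: $325 | Tam: $150 | Haddad: $250

Sum of ownership shares: 15,648.
Raw shares: Delacroix 3,943/15,648 × $1,600 = 403.17; Andrade 2,790/15,648 × $1,600 = 285.28; Ferraro 1,751/15,648 × $1,600 = 179.04; Halvorsen 3,245/15,648 × $1,600 = 331.80; Tam 1,584/15,648 × $1,600 = 161.96; Haddad 2,335/15,648 × $1,600 = 238.75.
At nearest $25: Delacroix $400; Andrade $275; Ferraro $175; Halvorsen $325; Tam $150; Haddad $250. Sum = $1,575.
Difference $1,600 − $1,575 = +$25 applied to largest allocation (Delacroix): Delacroix becomes $425.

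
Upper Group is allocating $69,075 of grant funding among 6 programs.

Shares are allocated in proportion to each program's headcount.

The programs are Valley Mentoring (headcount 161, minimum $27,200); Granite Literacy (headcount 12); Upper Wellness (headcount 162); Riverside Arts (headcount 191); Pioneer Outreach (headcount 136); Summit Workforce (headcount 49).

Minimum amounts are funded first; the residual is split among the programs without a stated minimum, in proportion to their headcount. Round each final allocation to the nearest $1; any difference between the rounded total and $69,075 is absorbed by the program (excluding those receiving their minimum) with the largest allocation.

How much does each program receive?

Minimums first: Valley Mentoring $27,200. Residual $41,875.
Residual split over remaining headcount 550: Granite Literacy 913.64 → $914; Upper Wellness 12,334.09 → $12,334; Riverside Arts 14,542.05 → $14,542; Pioneer Outreach 10,354.55 → $10,355; Summit Workforce 3,730.68 → $3,731.
Rounding difference −$1 applied to Riverside Arts → $14,541.

Valley Mentoring: $27,200 | Granite Literacy: $914 | Upper Wellness: $12,334 | Riverside Arts: $14,541 | Pioneer Outreach: $10,355 | Summit Workforce: $3,731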